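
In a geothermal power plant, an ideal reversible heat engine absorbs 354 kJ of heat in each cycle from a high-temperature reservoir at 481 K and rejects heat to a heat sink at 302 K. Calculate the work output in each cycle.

W ≈ 132 kJ

Since the cycle is reversible, η = 1 − T_C/T_H = 1 − 302.00/481.00 = 0.3721.
W = η·Q_H = 0.3721 × 354 = 132 kJ.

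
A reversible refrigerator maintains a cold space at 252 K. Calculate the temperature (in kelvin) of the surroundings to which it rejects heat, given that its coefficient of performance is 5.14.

T_H ≈ 301 K

COP_R = T_C/(T_H − T_C) ⇒ T_H = T_C·(1 + 1/COP_R) = 252.00 × (1 + 1/5.14) = 301 K.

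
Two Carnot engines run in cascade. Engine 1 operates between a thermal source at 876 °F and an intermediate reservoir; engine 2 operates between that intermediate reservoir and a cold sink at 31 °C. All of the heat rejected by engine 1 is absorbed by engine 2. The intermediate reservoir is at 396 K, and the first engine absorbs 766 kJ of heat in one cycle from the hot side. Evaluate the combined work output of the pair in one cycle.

W_total ≈ 452.0 kJ

T_H = 876 °F → (876 − 32) × 5/9 = 468.89 °C = 742.04 K.
T_C = 31 °C → 31 + 273.15 = 304.15 K.
Two reversible stages in series are equivalent to a single Carnot engine between T_H and T_C, so η_total = 1 − T_C/T_H = 1 − 304.15/742.04 = 0.5901.
W_total = η_total · Q_H = 0.5901 × 766 = 452.0 kJ.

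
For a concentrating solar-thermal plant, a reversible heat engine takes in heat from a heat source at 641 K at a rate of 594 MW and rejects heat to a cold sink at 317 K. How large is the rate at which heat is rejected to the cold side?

Q̇_C ≈ 293.8 MW

The Carnot efficiency is η = 1 − T_C/T_H = 1 − 317.00/641.00 = 0.5055.
For a reversible cycle Q_C/Q_H = T_C/T_H, so Q_C = 594 × 317.00/641.00 = 293.8 MW.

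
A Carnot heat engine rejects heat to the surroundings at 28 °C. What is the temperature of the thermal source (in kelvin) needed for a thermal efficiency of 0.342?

T_H ≈ 458 K

T_C = 28 °C → 28 + 273.15 = 301.15 K.
From η = 1 − T_C/T_H, solving for T_H gives T_H = T_C/(1 − η) = 301.15/(1 − 0.342) = 458 K.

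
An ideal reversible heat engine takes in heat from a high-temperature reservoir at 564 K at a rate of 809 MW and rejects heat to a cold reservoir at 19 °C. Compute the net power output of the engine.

Ẇ ≈ 389.9 MW

T_C = 19 °C → 19 + 273.15 = 292.15 K.
Carnot efficiency: η = 1 − T_C/T_H = 1 − 292.15/564.00 = 0.4820.
W = η·Q_H = 0.4820 × 809 = 389.9 MW.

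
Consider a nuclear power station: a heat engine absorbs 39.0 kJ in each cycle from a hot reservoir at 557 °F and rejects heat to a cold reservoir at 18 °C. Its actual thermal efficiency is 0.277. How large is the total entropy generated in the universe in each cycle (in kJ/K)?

T_H = 557 °F → (557 − 32) × 5/9 = 291.67 °C = 564.82 K.
T_C = 18 °C → 18 + 273.15 = 291.15 K.
W = η·Q_H = 0.277 × 39.0 = 10.80 kJ, so Q_C = Q_H − W = 28.20 kJ.
Reservoir entropy changes: ΔS_H = −Q_H/T_H = −39.0/564.82 = -0.06905 kJ/K and ΔS_C = +Q_C/T_C = 28.20/291.15 = 0.09685 kJ/K.
ΔS_univ = −Q_H/T_H + Q_C/T_C = 0.0278 kJ/K (> 0, since η = 0.277 < η_Carnot = 0.485).

ΔS_univ ≈ 0.0278 kJ/K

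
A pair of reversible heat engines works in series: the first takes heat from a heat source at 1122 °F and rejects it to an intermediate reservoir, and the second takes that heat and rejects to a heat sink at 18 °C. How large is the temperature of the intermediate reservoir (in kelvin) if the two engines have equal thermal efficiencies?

T_H = 1122 °F → (1122 − 32) × 5/9 = 605.56 °C = 878.71 K.
T_C = 18 °C → 18 + 273.15 = 291.15 K.
Equal efficiencies require 1 − T_m/T_H = 1 − T_C/T_m, i.e. T_m/T_H = T_C/T_m, so T_m = √(T_H·T_C) = √(878.71 × 291.15) = 506 K.

T_m ≈ 506 K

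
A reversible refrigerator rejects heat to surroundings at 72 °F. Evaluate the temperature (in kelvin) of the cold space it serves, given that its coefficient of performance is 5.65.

T_H = 72 °F → (72 − 32) × 5/9 = 22.22 °C = 295.37 K.
COP_R = T_C/(T_H − T_C) ⇒ T_C = T_H·COP_R/(1 + COP_R) = 295.37 × 5.65/(1 + 5.65) = 251 K.

T_C ≈ 251 K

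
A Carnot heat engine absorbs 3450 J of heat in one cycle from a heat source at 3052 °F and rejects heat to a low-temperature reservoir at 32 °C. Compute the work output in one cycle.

T_H = 3052 °F → (3052 − 32) × 5/9 = 1677.78 °C = 1950.93 K.
T_C = 32 °C → 32 + 273.15 = 305.15 K.
Carnot efficiency: η = 1 − T_C/T_H = 1 − 305.15/1950.93 = 0.8436.
W = η·Q_H = 0.8436 × 3450 = 2910 J.

W ≈ 2910 J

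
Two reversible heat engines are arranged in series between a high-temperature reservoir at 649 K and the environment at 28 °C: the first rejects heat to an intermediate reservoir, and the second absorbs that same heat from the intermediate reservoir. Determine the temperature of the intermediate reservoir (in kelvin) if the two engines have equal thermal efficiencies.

T_C = 28 °C → 28 + 273.15 = 301.15 K.
Equal efficiencies require 1 − T_m/T_H = 1 − T_C/T_m, i.e. T_m/T_H = T_C/T_m, so T_m = √(T_H·T_C) = √(649.00 × 301.15) = 442 K.

T_m ≈ 442 K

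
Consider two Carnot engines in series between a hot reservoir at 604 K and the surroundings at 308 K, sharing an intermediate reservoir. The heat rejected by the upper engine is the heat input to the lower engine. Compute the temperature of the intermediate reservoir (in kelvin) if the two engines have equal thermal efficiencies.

T_m ≈ 431 K

Equal efficiencies require 1 − T_m/T_H = 1 − T_C/T_m, i.e. T_m/T_H = T_C/T_m, so T_m = √(T_H·T_C) = √(604.00 × 308.00) = 431 K.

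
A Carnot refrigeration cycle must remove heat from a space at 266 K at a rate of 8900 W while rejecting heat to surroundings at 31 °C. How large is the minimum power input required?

Ẇ_in ≈ 1280 W

T_H = 31 °C → 31 + 273.15 = 304.15 K.
Carnot COP: COP_R = T_C/(T_H − T_C) = 266.00/38.15 = 6.9725.
W = Q_C/COP_R = 8900/6.9725 = 1280 W.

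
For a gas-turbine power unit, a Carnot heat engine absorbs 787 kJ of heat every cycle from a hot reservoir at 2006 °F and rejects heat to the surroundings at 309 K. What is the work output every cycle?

W ≈ 609 kJ

T_H = 2006 °F → (2006 − 32) × 5/9 = 1096.67 °C = 1369.82 K.
η_rev = 1 − T_C/T_H = 1 − 309.00/1369.82 = 0.7744.
W = η·Q_H = 0.7744 × 787 = 609 kJ.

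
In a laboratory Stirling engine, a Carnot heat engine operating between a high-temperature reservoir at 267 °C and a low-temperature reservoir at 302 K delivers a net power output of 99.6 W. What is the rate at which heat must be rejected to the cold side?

Q̇_C ≈ 126 W

T_H = 267 °C → 267 + 273.15 = 540.15 K.
The Carnot efficiency is η = 1 − T_C/T_H = 1 − 302.00/540.15 = 0.4409.
Since Q_C/Q_H = T_C/T_H and Q_H = W/η, Q_C = W·T_C/(T_H − T_C) = 99.6 × 302.00/238.15 = 126 W.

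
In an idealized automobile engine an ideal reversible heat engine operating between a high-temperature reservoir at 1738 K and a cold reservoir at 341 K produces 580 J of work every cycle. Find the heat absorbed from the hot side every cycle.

Q_H ≈ 722 J

η_rev = 1 − T_C/T_H = 1 − 341.00/1738.00 = 0.8038.
Q_H = W/η = 580/0.8038 = 722 J.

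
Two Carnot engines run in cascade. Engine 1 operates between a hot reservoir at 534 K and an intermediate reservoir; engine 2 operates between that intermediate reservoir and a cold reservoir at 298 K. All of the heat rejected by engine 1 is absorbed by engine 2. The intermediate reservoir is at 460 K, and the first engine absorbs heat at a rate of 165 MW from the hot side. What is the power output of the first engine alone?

First-stage efficiency η₁ = 1 − T_m/T_H = 1 − 460.00/534.00 = 0.1386.
W₁ = η₁·Q_H = 0.1386 × 165 = 22.87 MW.

Ẇ₁ ≈ 22.87 MW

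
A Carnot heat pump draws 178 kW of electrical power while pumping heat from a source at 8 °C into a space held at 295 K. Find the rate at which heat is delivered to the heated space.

Q̇_H ≈ 3790 kW

T_C = 8 °C → 8 + 273.15 = 281.15 K.
The Carnot heat-pump COP is COP_HP = T_H/(T_H − T_C) = 295.00/13.85 = 21.2996.
Q_H = COP_HP · W = 21.2996 × 178 = 3790 kW.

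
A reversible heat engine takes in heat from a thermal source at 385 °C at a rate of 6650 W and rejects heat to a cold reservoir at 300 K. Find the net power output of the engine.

Ẇ ≈ 3620 W

T_H = 385 °C → 385 + 273.15 = 658.15 K.
Carnot efficiency: η = 1 − T_C/T_H = 1 − 300.00/658.15 = 0.5442.
W = η·Q_H = 0.5442 × 6650 = 3620 W.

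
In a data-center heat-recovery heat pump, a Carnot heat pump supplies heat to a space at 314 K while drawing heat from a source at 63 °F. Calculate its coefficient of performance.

T_C = 63 °F → (63 − 32) × 5/9 = 17.22 °C = 290.37 K.
Reversible heating COP: COP_HP = T_H/(T_H − T_C) = 314.00/(314.00 − 290.37) = 13.3.

COP_HP ≈ 13.3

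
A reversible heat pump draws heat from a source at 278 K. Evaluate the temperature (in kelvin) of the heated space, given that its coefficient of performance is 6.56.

COP_HP = T_H/(T_H − T_C) ⇒ T_H = T_C·COP_HP/(COP_HP − 1) = 278.00 × 6.56/(6.56 − 1) = 328 K.

T_H ≈ 328 K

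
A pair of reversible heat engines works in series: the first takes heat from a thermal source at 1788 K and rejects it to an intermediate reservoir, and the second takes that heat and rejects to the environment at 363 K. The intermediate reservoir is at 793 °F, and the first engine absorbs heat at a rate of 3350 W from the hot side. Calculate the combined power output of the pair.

Two reversible stages in series are equivalent to a single Carnot engine between T_H and T_C, so η_total = 1 − T_C/T_H = 1 − 363.00/1788.00 = 0.7970.
W_total = η_total · Q_H = 0.7970 × 3350 = 2670 W.

Ẇ_total ≈ 2670 W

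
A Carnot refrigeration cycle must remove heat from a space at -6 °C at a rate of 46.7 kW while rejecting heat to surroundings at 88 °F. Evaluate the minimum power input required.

T_H = 88 °F → (88 − 32) × 5/9 = 31.11 °C = 304.26 K.
T_C = -6 °C → -6 + 273.15 = 267.15 K.
COP_R = T_C/(T_H − T_C) = 267.15/37.11 = 7.1987.
W = Q_C/COP_R = 46.7/7.1987 = 6.49 kW.

Ẇ_in ≈ 6.49 kW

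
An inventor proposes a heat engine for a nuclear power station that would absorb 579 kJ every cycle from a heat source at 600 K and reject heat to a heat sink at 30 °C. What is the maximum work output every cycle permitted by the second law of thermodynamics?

W_max ≈ 286 kJ

T_C = 30 °C → 30 + 273.15 = 303.15 K.
The upper bound on efficiency is η_max = 1 − T_C/T_H = 1 − 303.15/600.00 = 0.4948.
W_max = η_max · Q_H = 0.4948 × 579 = 286 kJ.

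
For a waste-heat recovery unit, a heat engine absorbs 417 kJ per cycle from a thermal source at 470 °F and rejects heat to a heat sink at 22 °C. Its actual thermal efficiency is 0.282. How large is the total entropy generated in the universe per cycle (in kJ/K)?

ΔS_univ ≈ 0.207 kJ/K

T_H = 470 °F → (470 − 32) × 5/9 = 243.33 °C = 516.48 K.
T_C = 22 °C → 22 + 273.15 = 295.15 K.
W = η·Q_H = 0.282 × 417 = 117.6 kJ, so Q_C = Q_H − W = 299.4 kJ.
Reservoir entropy changes: ΔS_H = −Q_H/T_H = −417/516.48 = -0.8074 kJ/K and ΔS_C = +Q_C/T_C = 299.4/295.15 = 1.014 kJ/K.
ΔS_univ = −Q_H/T_H + Q_C/T_C = 0.207 kJ/K (> 0, since η = 0.282 < η_Carnot = 0.429).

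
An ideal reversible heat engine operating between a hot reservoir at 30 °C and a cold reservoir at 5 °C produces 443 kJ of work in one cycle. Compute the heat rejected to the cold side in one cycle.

Q_C ≈ 4930 kJ

T_H = 30 °C → 30 + 273.15 = 303.15 K.
T_C = 5 °C → 5 + 273.15 = 278.15 K.
The Carnot efficiency is η = 1 − T_C/T_H = 1 − 278.15/303.15 = 0.0825.
Since Q_C/Q_H = T_C/T_H and Q_H = W/η, Q_C = W·T_C/(T_H − T_C) = 443 × 278.15/25.00 = 4930 kJ.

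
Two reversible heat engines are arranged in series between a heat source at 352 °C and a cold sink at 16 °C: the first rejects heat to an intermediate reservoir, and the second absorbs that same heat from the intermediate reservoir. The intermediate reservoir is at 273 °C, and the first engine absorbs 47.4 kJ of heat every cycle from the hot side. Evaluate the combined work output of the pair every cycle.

T_H = 352 °C → 352 + 273.15 = 625.15 K.
T_C = 16 °C → 16 + 273.15 = 289.15 K.
Two reversible stages in series are equivalent to a single Carnot engine between T_H and T_C, so η_total = 1 − T_C/T_H = 1 − 289.15/625.15 = 0.5375.
W_total = η_total · Q_H = 0.5375 × 47.4 = 25.48 kJ.

W_total ≈ 25.48 kJ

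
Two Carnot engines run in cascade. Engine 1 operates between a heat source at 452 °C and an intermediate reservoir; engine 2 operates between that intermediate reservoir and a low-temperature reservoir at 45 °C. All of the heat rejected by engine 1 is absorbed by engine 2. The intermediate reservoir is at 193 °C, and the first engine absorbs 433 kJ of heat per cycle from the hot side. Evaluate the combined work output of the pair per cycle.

W_total ≈ 243 kJ

T_H = 452 °C → 452 + 273.15 = 725.15 K.
T_C = 45 °C → 45 + 273.15 = 318.15 K.
Two reversible stages in series are equivalent to a single Carnot engine between T_H and T_C, so η_total = 1 − T_C/T_H = 1 − 318.15/725.15 = 0.5613.
W_total = η_total · Q_H = 0.5613 × 433 = 243 kJ.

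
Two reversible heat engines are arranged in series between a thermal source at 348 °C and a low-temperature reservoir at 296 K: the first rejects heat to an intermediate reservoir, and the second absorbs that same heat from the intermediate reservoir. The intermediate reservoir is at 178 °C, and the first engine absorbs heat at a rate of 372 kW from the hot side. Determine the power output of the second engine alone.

T_H = 348 °C → 348 + 273.15 = 621.15 K.
T_m = 178 °C → 178 + 273.15 = 451.15 K.
Heat entering the second stage: Q_m = Q_H·(T_m/T_H) = 372 × 451.15/621.15 = 270.2 kW.
Second-stage efficiency η₂ = 1 − T_C/T_m = 1 − 296.00/451.15 = 0.3439, so W₂ = η₂·Q_m = 92.92 kW.

Ẇ₂ ≈ 92.92 kW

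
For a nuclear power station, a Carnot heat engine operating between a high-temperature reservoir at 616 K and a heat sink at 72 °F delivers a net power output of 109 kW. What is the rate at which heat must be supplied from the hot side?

Q̇_H ≈ 209 kW

T_C = 72 °F → (72 − 32) × 5/9 = 22.22 °C = 295.37 K.
Since the cycle is reversible, η = 1 − T_C/T_H = 1 − 295.37/616.00 = 0.5205.
Q_H = W/η = 109/0.5205 = 209 kW.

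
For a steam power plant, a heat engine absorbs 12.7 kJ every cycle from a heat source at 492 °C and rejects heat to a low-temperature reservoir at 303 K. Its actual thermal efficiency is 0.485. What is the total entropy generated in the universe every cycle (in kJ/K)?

ΔS_univ ≈ 0.00499 kJ/K

T_H = 492 °C → 492 + 273.15 = 765.15 K.
W = η·Q_H = 0.485 × 12.7 = 6.159 kJ, so Q_C = Q_H − W = 6.540 kJ.
Reservoir entropy changes: ΔS_H = −Q_H/T_H = −12.7/765.15 = -0.01660 kJ/K and ΔS_C = +Q_C/T_C = 6.540/303.00 = 0.02159 kJ/K.
ΔS_univ = −Q_H/T_H + Q_C/T_C = 0.00499 kJ/K (> 0, since η = 0.485 < η_Carnot = 0.604).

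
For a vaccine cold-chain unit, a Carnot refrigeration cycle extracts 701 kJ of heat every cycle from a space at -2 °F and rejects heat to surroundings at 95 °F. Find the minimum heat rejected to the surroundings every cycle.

Q_H ≈ 849.6 kJ

T_H = 95 °F → (95 − 32) × 5/9 = 35.00 °C = 308.15 K.
T_C = -2 °F → (-2 − 32) × 5/9 = -18.89 °C = 254.26 K.
For a reversible cycle Q_H/Q_C = T_H/T_C, so Q_H = Q_C·T_H/T_C = 701 × 308.15/254.26 = 849.6 kJ.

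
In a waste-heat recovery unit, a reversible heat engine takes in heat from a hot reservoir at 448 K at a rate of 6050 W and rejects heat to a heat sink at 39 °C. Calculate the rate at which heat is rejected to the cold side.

T_C = 39 °C → 39 + 273.15 = 312.15 K.
For a reversible engine, η = 1 − T_C/T_H = 1 − 312.15/448.00 = 0.3032.
For a reversible cycle Q_C/Q_H = T_C/T_H, so Q_C = 6050 × 312.15/448.00 = 4220 W.

Q̇_C ≈ 4220 W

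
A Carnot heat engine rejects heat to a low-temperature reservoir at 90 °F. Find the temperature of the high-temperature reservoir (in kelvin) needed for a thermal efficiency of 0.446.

T_C = 90 °F → (90 − 32) × 5/9 = 32.22 °C = 305.37 K.
From η = 1 − T_C/T_H, solving for T_H gives T_H = T_C/(1 − η) = 305.37/(1 − 0.446) = 551 K.

T_H ≈ 551 K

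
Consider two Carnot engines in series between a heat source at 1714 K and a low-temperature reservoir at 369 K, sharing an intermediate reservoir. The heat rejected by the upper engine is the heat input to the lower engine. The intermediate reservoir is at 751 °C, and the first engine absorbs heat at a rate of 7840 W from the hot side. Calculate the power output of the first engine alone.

Ẇ₁ ≈ 3160 W

T_m = 751 °C → 751 + 273.15 = 1024.15 K.
First-stage efficiency η₁ = 1 − T_m/T_H = 1 − 1024.15/1714.00 = 0.4025.
W₁ = η₁·Q_H = 0.4025 × 7840 = 3160 W.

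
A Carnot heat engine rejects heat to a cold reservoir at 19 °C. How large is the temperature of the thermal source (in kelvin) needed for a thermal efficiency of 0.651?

T_C = 19 °C → 19 + 273.15 = 292.15 K.
From η = 1 − T_C/T_H, solving for T_H gives T_H = T_C/(1 − η) = 292.15/(1 − 0.651) = 837 K.

T_H ≈ 837 K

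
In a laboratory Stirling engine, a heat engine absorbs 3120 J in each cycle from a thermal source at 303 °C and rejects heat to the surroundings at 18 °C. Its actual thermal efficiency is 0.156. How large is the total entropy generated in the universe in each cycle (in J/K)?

ΔS_univ ≈ 3.63 J/K

T_H = 303 °C → 303 + 273.15 = 576.15 K.
T_C = 18 °C → 18 + 273.15 = 291.15 K.
W = η·Q_H = 0.156 × 3120 = 486.7 J, so Q_C = Q_H − W = 2633 J.
Entropy balance on the reservoirs: −Q_H/T_H = -5.415 J/K, +Q_C/T_C = 9.044 J/K.
ΔS_univ = −Q_H/T_H + Q_C/T_C = 3.63 J/K (> 0, since η = 0.156 < η_Carnot = 0.495).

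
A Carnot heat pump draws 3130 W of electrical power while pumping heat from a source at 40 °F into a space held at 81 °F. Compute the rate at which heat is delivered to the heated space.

Q̇_H ≈ 41300 W

T_H = 81 °F → (81 − 32) × 5/9 = 27.22 °C = 300.37 K.
T_C = 40 °F → (40 − 32) × 5/9 = 4.44 °C = 277.59 K.
For a reversible heat pump, COP_HP = T_H/(T_H − T_C) = 300.37/22.78 = 13.1871.
Q_H = COP_HP · W = 13.1871 × 3130 = 41300 W.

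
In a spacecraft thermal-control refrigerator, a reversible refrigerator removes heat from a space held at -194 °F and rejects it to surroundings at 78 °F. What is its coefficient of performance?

COP_R ≈ 0.977

T_H = 78 °F → (78 − 32) × 5/9 = 25.56 °C = 298.71 K.
T_C = -194 °F → (-194 − 32) × 5/9 = -125.56 °C = 147.59 K.
The reversible coefficient of performance is COP_R = T_C/(T_H − T_C) = 147.59/(298.71 − 147.59) = 0.977.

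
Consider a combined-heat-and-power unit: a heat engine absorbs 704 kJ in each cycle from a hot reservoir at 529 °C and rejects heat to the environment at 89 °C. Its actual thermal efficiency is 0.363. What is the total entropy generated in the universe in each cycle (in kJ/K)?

ΔS_univ ≈ 0.361 kJ/K

T_H = 529 °C → 529 + 273.15 = 802.15 K.
T_C = 89 °C → 89 + 273.15 = 362.15 K.
W = η·Q_H = 0.363 × 704 = 255.6 kJ, so Q_C = Q_H − W = 448.4 kJ.
The hot reservoir loses entropy Q_H/T_H = 704/802.15 = 0.8776 kJ/K; the cold reservoir gains Q_C/T_C = 448.4/362.15 = 1.238 kJ/K.
ΔS_univ = −Q_H/T_H + Q_C/T_C = 0.361 kJ/K (> 0, since η = 0.363 < η_Carnot = 0.549).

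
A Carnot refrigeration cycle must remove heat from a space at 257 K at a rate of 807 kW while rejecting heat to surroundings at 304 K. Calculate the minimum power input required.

Carnot COP: COP_R = T_C/(T_H − T_C) = 257.00/47.00 = 5.4681.
W = Q_C/COP_R = 807/5.4681 = 148 kW.

Ẇ_in ≈ 148 kW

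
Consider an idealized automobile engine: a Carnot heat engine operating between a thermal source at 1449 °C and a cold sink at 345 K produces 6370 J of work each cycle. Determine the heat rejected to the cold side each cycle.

Q_C ≈ 1596 J

T_H = 1449 °C → 1449 + 273.15 = 1722.15 K.
Carnot efficiency: η = 1 − T_C/T_H = 1 − 345.00/1722.15 = 0.7997.
Since Q_C/Q_H = T_C/T_H and Q_H = W/η, Q_C = W·T_C/(T_H − T_C) = 6370 × 345.00/1377.15 = 1596 J.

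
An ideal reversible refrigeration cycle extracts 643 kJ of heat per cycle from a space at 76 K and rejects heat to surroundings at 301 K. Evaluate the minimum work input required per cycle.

W_in ≈ 1900 kJ

Carnot COP: COP_R = T_C/(T_H − T_C) = 76.00/225.00 = 0.3378.
W = Q_C/COP_R = 643/0.3378 = 1900 kJ.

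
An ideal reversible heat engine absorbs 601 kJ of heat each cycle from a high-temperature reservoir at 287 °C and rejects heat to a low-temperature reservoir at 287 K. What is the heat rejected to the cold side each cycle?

T_H = 287 °C → 287 + 273.15 = 560.15 K.
The Carnot efficiency is η = 1 − T_C/T_H = 1 − 287.00/560.15 = 0.4876.
For a reversible cycle Q_C/Q_H = T_C/T_H, so Q_C = 601 × 287.00/560.15 = 308 kJ.

Q_C ≈ 308 kJ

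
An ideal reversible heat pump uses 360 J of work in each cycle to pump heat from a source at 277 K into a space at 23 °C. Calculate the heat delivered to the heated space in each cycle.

Q_H ≈ 5570 J

T_H = 23 °C → 23 + 273.15 = 296.15 K.
For a reversible heat pump, COP_HP = T_H/(T_H − T_C) = 296.15/19.15 = 15.4648.
Q_H = COP_HP · W = 15.4648 × 360 = 5570 J.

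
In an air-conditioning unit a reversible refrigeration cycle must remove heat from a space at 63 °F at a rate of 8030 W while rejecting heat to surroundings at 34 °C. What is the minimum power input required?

Ẇ_in ≈ 464 W

T_H = 34 °C → 34 + 273.15 = 307.15 K.
T_C = 63 °F → (63 − 32) × 5/9 = 17.22 °C = 290.37 K.
For a reversible refrigerator, COP_R = T_C/(T_H − T_C) = 290.37/16.78 = 17.3070.
W = Q_C/COP_R = 8030/17.3070 = 464 W.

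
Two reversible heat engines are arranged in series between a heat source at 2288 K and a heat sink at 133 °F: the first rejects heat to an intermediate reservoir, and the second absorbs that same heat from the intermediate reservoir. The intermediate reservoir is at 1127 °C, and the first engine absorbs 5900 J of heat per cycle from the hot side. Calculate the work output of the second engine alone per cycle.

T_C = 133 °F → (133 − 32) × 5/9 = 56.11 °C = 329.26 K.
T_m = 1127 °C → 1127 + 273.15 = 1400.15 K.
Heat entering the second stage: Q_m = Q_H·(T_m/T_H) = 5900 × 1400.15/2288.00 = 3610 J.
Second-stage efficiency η₂ = 1 − T_C/T_m = 1 − 329.26/1400.15 = 0.7648, so W₂ = η₂·Q_m = 2760 J.

W₂ ≈ 2760 J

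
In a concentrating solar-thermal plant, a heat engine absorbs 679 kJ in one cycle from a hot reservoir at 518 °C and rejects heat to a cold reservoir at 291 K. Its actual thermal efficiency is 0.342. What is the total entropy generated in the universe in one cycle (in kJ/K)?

ΔS_univ ≈ 0.6771 kJ/K

T_H = 518 °C → 518 + 273.15 = 791.15 K.
W = η·Q_H = 0.342 × 679 = 232.2 kJ, so Q_C = Q_H − W = 446.8 kJ.
The hot reservoir loses entropy Q_H/T_H = 679/791.15 = 0.8582 kJ/K; the cold reservoir gains Q_C/T_C = 446.8/291.00 = 1.535 kJ/K.
ΔS_univ = −Q_H/T_H + Q_C/T_C = 0.6771 kJ/K (> 0, since η = 0.342 < η_Carnot = 0.632).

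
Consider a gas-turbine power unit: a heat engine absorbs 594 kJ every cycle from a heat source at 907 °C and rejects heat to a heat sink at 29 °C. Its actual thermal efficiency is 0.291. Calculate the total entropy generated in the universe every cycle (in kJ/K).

T_H = 907 °C → 907 + 273.15 = 1180.15 K.
T_C = 29 °C → 29 + 273.15 = 302.15 K.
W = η·Q_H = 0.291 × 594 = 172.9 kJ, so Q_C = Q_H − W = 421.1 kJ.
Entropy balance on the reservoirs: −Q_H/T_H = -0.5033 kJ/K, +Q_C/T_C = 1.394 kJ/K.
ΔS_univ = −Q_H/T_H + Q_C/T_C = 0.891 kJ/K (> 0, since η = 0.291 < η_Carnot = 0.744).

ΔS_univ ≈ 0.891 kJ/K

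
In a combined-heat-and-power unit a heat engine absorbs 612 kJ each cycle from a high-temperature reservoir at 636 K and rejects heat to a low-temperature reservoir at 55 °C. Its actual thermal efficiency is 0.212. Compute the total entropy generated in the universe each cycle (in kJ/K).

ΔS_univ ≈ 0.5074 kJ/K

T_C = 55 °C → 55 + 273.15 = 328.15 K.
W = η·Q_H = 0.212 × 612 = 129.7 kJ, so Q_C = Q_H − W = 482.3 kJ.
Entropy balance on the reservoirs: −Q_H/T_H = -0.9623 kJ/K, +Q_C/T_C = 1.470 kJ/K.
ΔS_univ = −Q_H/T_H + Q_C/T_C = 0.5074 kJ/K (> 0, since η = 0.212 < η_Carnot = 0.484).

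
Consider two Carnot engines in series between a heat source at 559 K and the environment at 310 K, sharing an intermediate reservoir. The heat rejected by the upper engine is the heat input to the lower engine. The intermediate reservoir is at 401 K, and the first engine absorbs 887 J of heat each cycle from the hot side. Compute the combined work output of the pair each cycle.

Two reversible stages in series are equivalent to a single Carnot engine between T_H and T_C, so η_total = 1 − T_C/T_H = 1 − 310.00/559.00 = 0.4454.
W_total = η_total · Q_H = 0.4454 × 887 = 395 J.

W_total ≈ 395 J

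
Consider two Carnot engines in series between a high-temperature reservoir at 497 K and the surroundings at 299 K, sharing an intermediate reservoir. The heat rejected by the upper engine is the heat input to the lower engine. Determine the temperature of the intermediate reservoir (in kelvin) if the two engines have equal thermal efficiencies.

T_m ≈ 385 K

Equal efficiencies require 1 − T_m/T_H = 1 − T_C/T_m, i.e. T_m/T_H = T_C/T_m, so T_m = √(T_H·T_C) = √(497.00 × 299.00) = 385 K.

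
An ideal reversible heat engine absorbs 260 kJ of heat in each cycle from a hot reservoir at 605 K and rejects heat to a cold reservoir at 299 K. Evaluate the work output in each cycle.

W ≈ 131.5 kJ

For a reversible engine, η = 1 − T_C/T_H = 1 − 299.00/605.00 = 0.5058.
W = η·Q_H = 0.5058 × 260 = 131.5 kJ.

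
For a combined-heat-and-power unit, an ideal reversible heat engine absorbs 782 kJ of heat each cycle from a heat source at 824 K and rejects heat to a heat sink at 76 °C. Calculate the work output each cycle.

W ≈ 451 kJ

T_C = 76 °C → 76 + 273.15 = 349.15 K.
Since the cycle is reversible, η = 1 − T_C/T_H = 1 − 349.15/824.00 = 0.5763.
W = η·Q_H = 0.5763 × 782 = 451 kJ.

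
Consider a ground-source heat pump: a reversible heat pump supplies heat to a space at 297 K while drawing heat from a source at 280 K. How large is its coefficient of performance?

COP_HP ≈ 17.5

For a reversible heat pump, COP_HP = T_H/(T_H − T_C) = 297.00/(297.00 − 280.00) = 17.5.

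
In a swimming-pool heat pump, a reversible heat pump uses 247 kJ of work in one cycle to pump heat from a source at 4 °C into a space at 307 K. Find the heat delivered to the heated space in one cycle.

T_C = 4 °C → 4 + 273.15 = 277.15 K.
For a reversible heat pump, COP_HP = T_H/(T_H − T_C) = 307.00/29.85 = 10.2848.
Q_H = COP_HP · W = 10.2848 × 247 = 2540 kJ.

Q_H ≈ 2540 kJ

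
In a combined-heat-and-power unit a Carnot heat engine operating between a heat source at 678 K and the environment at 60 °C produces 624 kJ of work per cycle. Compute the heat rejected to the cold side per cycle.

Q_C ≈ 602.8 kJ

T_C = 60 °C → 60 + 273.15 = 333.15 K.
The Carnot efficiency is η = 1 − T_C/T_H = 1 − 333.15/678.00 = 0.5086.
Since Q_C/Q_H = T_C/T_H and Q_H = W/η, Q_C = W·T_C/(T_H − T_C) = 624 × 333.15/344.85 = 602.8 kJ.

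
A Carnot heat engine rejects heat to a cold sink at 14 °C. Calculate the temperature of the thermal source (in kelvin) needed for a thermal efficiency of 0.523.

T_H ≈ 602 K

T_C = 14 °C → 14 + 273.15 = 287.15 K.
From η = 1 − T_C/T_H, solving for T_H gives T_H = T_C/(1 − η) = 287.15/(1 − 0.523) = 602 K.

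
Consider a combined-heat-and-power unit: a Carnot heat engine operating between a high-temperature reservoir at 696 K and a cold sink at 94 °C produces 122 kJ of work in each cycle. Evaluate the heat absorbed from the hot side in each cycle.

T_C = 94 °C → 94 + 273.15 = 367.15 K.
The Carnot efficiency is η = 1 − T_C/T_H = 1 − 367.15/696.00 = 0.4725.
Q_H = W/η = 122/0.4725 = 258 kJ.

Q_H ≈ 258 kJ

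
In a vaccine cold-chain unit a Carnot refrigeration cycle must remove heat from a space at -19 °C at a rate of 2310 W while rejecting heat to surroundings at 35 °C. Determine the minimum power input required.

Ẇ_in ≈ 491 W

T_H = 35 °C → 35 + 273.15 = 308.15 K.
T_C = -19 °C → -19 + 273.15 = 254.15 K.
COP_R = T_C/(T_H − T_C) = 254.15/54.00 = 4.7065.
W = Q_C/COP_R = 2310/4.7065 = 491 W.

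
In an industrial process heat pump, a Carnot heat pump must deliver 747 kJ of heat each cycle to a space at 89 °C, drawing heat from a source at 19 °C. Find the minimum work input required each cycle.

W_in ≈ 144.4 kJ

T_H = 89 °C → 89 + 273.15 = 362.15 K.
T_C = 19 °C → 19 + 273.15 = 292.15 K.
For a reversible heat pump, COP_HP = T_H/(T_H − T_C) = 362.15/70.00 = 5.1736.
W = Q_H/COP_HP = 747/5.1736 = 144.4 kJ.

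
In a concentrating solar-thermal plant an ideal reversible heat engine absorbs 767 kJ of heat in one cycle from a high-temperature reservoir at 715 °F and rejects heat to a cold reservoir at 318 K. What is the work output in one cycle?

W ≈ 393 kJ

T_H = 715 °F → (715 − 32) × 5/9 = 379.44 °C = 652.59 K.
The Carnot efficiency is η = 1 − T_C/T_H = 1 − 318.00/652.59 = 0.5127.
W = η·Q_H = 0.5127 × 767 = 393 kJ.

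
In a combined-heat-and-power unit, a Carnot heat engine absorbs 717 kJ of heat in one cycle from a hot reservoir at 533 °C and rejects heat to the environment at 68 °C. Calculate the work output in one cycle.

T_H = 533 °C → 533 + 273.15 = 806.15 K.
T_C = 68 °C → 68 + 273.15 = 341.15 K.
The Carnot efficiency is η = 1 − T_C/T_H = 1 − 341.15/806.15 = 0.5768.
W = η·Q_H = 0.5768 × 717 = 414 kJ.

W ≈ 414 kJ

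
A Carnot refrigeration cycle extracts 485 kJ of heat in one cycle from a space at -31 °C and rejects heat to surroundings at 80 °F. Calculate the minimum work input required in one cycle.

T_H = 80 °F → (80 − 32) × 5/9 = 26.67 °C = 299.82 K.
T_C = -31 °C → -31 + 273.15 = 242.15 K.
The reversible coefficient of performance is COP_R = T_C/(T_H − T_C) = 242.15/57.67 = 4.1991.
W = Q_C/COP_R = 485/4.1991 = 115.5 kJ.

W_in ≈ 115.5 kJ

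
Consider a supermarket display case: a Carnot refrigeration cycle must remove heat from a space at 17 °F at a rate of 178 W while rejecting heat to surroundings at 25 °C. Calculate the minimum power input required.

Ẇ_in ≈ 22.4 W

T_H = 25 °C → 25 + 273.15 = 298.15 K.
T_C = 17 °F → (17 − 32) × 5/9 = -8.33 °C = 264.82 K.
Carnot COP: COP_R = T_C/(T_H − T_C) = 264.82/33.33 = 7.9445.
W = Q_C/COP_R = 178/7.9445 = 22.4 W.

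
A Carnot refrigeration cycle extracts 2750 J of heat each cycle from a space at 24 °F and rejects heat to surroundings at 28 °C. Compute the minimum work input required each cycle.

W_in ≈ 332.0 J

T_H = 28 °C → 28 + 273.15 = 301.15 K.
T_C = 24 °F → (24 − 32) × 5/9 = -4.44 °C = 268.71 K.
COP_R = T_C/(T_H − T_C) = 268.71/32.44 = 8.2820.
W = Q_C/COP_R = 2750/8.2820 = 332.0 J.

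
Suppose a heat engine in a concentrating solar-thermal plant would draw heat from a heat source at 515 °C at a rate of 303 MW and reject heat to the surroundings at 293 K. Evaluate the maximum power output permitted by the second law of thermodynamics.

Ẇ_max ≈ 190 MW

T_H = 515 °C → 515 + 273.15 = 788.15 K.
The second-law ceiling is the Carnot efficiency, η_max = 1 − T_C/T_H = 1 − 293.00/788.15 = 0.6282.
W_max = η_max · Q_H = 0.6282 × 303 = 190 MW.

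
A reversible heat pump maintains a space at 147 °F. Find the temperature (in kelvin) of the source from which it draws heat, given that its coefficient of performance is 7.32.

T_H = 147 °F → (147 − 32) × 5/9 = 63.89 °C = 337.04 K.
COP_HP = T_H/(T_H − T_C) ⇒ T_C = T_H·(COP_HP − 1)/COP_HP = 337.04 × (7.32 − 1)/7.32 = 291 K.

T_C ≈ 291 K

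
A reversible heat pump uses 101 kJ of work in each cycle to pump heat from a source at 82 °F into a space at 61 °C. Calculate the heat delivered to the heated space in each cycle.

T_H = 61 °C → 61 + 273.15 = 334.15 K.
T_C = 82 °F → (82 − 32) × 5/9 = 27.78 °C = 300.93 K.
Reversible heating COP: COP_HP = T_H/(T_H − T_C) = 334.15/33.22 = 10.0580.
Q_H = COP_HP · W = 10.0580 × 101 = 1020 kJ.

Q_H ≈ 1020 kJ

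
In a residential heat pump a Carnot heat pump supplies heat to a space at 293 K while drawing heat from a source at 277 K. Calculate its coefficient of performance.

COP_HP = T_H/(T_H − T_C) = 293.00/(293.00 − 277.00) = 18.31.

COP_HP ≈ 18.31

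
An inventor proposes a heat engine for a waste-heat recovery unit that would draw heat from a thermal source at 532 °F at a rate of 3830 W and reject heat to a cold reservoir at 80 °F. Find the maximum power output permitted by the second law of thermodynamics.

T_H = 532 °F → (532 − 32) × 5/9 = 277.78 °C = 550.93 K.
T_C = 80 °F → (80 − 32) × 5/9 = 26.67 °C = 299.82 K.
No engine can exceed the Carnot limit: η_max = 1 − T_C/T_H = 1 − 299.82/550.93 = 0.4558.
W_max = η_max · Q_H = 0.4558 × 3830 = 1750 W.

Ẇ_max ≈ 1750 W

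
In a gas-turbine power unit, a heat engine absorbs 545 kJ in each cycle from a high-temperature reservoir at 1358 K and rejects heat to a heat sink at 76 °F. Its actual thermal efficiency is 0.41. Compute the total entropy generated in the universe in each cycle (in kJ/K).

ΔS_univ ≈ 0.6792 kJ/K

T_C = 76 °F → (76 − 32) × 5/9 = 24.44 °C = 297.59 K.
W = η·Q_H = 0.41 × 545 = 223.4 kJ, so Q_C = Q_H − W = 321.6 kJ.
Reservoir entropy changes: ΔS_H = −Q_H/T_H = −545/1358.00 = -0.4013 kJ/K and ΔS_C = +Q_C/T_C = 321.6/297.59 = 1.080 kJ/K.
ΔS_univ = −Q_H/T_H + Q_C/T_C = 0.6792 kJ/K (> 0, since η = 0.41 < η_Carnot = 0.781).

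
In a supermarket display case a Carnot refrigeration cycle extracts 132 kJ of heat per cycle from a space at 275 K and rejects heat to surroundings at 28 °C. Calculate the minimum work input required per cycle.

W_in ≈ 12.6 kJ

T_H = 28 °C → 28 + 273.15 = 301.15 K.
The reversible coefficient of performance is COP_R = T_C/(T_H − T_C) = 275.00/26.15 = 10.5163.
W = Q_C/COP_R = 132/10.5163 = 12.6 kJ.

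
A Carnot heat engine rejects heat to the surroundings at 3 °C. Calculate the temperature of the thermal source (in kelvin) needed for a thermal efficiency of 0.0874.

T_C = 3 °C → 3 + 273.15 = 276.15 K.
From η = 1 − T_C/T_H, solving for T_H gives T_H = T_C/(1 − η) = 276.15/(1 − 0.0874) = 302.6 K.

T_H ≈ 302.6 K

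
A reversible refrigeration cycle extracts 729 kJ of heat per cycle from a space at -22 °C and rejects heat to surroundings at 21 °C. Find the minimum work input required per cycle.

T_H = 21 °C → 21 + 273.15 = 294.15 K.
T_C = -22 °C → -22 + 273.15 = 251.15 K.
The reversible coefficient of performance is COP_R = T_C/(T_H − T_C) = 251.15/43.00 = 5.8407.
W = Q_C/COP_R = 729/5.8407 = 125 kJ.

W_in ≈ 125 kJ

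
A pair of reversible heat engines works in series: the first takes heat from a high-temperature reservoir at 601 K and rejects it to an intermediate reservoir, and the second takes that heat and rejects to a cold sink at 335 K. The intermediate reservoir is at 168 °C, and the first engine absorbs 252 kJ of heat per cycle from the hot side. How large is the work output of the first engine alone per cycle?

W₁ ≈ 67.03 kJ

T_m = 168 °C → 168 + 273.15 = 441.15 K.
First-stage efficiency η₁ = 1 − T_m/T_H = 1 − 441.15/601.00 = 0.2660.
W₁ = η₁·Q_H = 0.2660 × 252 = 67.03 kJ.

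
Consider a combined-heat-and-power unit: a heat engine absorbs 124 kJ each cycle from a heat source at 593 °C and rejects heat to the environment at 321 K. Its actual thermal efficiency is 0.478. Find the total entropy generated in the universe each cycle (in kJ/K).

T_H = 593 °C → 593 + 273.15 = 866.15 K.
W = η·Q_H = 0.478 × 124 = 59.27 kJ, so Q_C = Q_H − W = 64.73 kJ.
The hot reservoir loses entropy Q_H/T_H = 124/866.15 = 0.1432 kJ/K; the cold reservoir gains Q_C/T_C = 64.73/321.00 = 0.2016 kJ/K.
ΔS_univ = −Q_H/T_H + Q_C/T_C = 0.05848 kJ/K (> 0, since η = 0.478 < η_Carnot = 0.629).

ΔS_univ ≈ 0.05848 kJ/K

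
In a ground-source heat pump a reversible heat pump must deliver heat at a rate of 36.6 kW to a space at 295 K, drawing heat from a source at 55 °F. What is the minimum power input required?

T_C = 55 °F → (55 − 32) × 5/9 = 12.78 °C = 285.93 K.
For a reversible heat pump, COP_HP = T_H/(T_H − T_C) = 295.00/9.07 = 32.5168.
W = Q_H/COP_HP = 36.6/32.5168 = 1.13 kW.

Ẇ_in ≈ 1.13 kW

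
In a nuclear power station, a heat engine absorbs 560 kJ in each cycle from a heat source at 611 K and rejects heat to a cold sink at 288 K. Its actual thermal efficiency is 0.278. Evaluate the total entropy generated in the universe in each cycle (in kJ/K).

ΔS_univ ≈ 0.487 kJ/K

W = η·Q_H = 0.278 × 560 = 155.7 kJ, so Q_C = Q_H − W = 404.3 kJ.
Reservoir entropy changes: ΔS_H = −Q_H/T_H = −560/611.00 = -0.9165 kJ/K and ΔS_C = +Q_C/T_C = 404.3/288.00 = 1.404 kJ/K.
ΔS_univ = −Q_H/T_H + Q_C/T_C = 0.487 kJ/K (> 0, since η = 0.278 < η_Carnot = 0.529).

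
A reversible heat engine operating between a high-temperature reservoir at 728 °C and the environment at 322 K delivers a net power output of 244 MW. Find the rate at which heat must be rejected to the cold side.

T_H = 728 °C → 728 + 273.15 = 1001.15 K.
Carnot efficiency: η = 1 − T_C/T_H = 1 − 322.00/1001.15 = 0.6784.
Since Q_C/Q_H = T_C/T_H and Q_H = W/η, Q_C = W·T_C/(T_H − T_C) = 244 × 322.00/679.15 = 116 MW.

Q̇_C ≈ 116 MW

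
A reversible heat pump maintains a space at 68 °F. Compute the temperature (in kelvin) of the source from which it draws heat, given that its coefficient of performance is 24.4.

T_C ≈ 281 K

T_H = 68 °F → (68 − 32) × 5/9 = 20.00 °C = 293.15 K.
COP_HP = T_H/(T_H − T_C) ⇒ T_C = T_H·(COP_HP − 1)/COP_HP = 293.15 × (24.4 − 1)/24.4 = 281 K.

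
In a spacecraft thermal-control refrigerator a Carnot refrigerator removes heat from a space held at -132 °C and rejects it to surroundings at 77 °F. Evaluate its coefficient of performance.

COP_R ≈ 0.899

T_H = 77 °F → (77 − 32) × 5/9 = 25.00 °C = 298.15 K.
T_C = -132 °C → -132 + 273.15 = 141.15 K.
For a reversible refrigerator, COP_R = T_C/(T_H − T_C) = 141.15/(298.15 − 141.15) = 0.899.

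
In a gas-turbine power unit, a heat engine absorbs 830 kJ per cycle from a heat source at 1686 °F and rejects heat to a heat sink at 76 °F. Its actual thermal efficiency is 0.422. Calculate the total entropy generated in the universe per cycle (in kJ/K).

ΔS_univ ≈ 0.916 kJ/K

T_H = 1686 °F → (1686 − 32) × 5/9 = 918.89 °C = 1192.04 K.
T_C = 76 °F → (76 − 32) × 5/9 = 24.44 °C = 297.59 K.
W = η·Q_H = 0.422 × 830 = 350.3 kJ, so Q_C = Q_H − W = 479.7 kJ.
The hot reservoir loses entropy Q_H/T_H = 830/1192.04 = 0.6963 kJ/K; the cold reservoir gains Q_C/T_C = 479.7/297.59 = 1.612 kJ/K.
ΔS_univ = −Q_H/T_H + Q_C/T_C = 0.916 kJ/K (> 0, since η = 0.422 < η_Carnot = 0.750).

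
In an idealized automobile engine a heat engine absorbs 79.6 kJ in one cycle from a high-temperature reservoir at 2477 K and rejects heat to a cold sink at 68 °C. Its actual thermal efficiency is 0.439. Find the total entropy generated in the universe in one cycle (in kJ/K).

T_C = 68 °C → 68 + 273.15 = 341.15 K.
W = η·Q_H = 0.439 × 79.6 = 34.94 kJ, so Q_C = Q_H − W = 44.66 kJ.
The hot reservoir loses entropy Q_H/T_H = 79.6/2477.00 = 0.03214 kJ/K; the cold reservoir gains Q_C/T_C = 44.66/341.15 = 0.1309 kJ/K.
ΔS_univ = −Q_H/T_H + Q_C/T_C = 0.09876 kJ/K (> 0, since η = 0.439 < η_Carnot = 0.862).

ΔS_univ ≈ 0.09876 kJ/K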